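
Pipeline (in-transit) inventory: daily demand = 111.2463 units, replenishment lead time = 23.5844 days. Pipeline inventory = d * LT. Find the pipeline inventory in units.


Pipeline = 111.2463 * 23.5844 = 2623.6772

2623.6772 units


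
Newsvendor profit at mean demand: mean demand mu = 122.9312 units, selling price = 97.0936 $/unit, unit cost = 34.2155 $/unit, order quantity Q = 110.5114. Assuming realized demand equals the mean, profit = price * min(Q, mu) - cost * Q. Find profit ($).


Sales at mu = min(110.5114, 122.9312) = 110.5114
Revenue = 97.0936 * 110.5114 = 10729.9497
Total cost = 34.2155 * 110.5114 = 3781.2028
Profit = 10729.9497 - 3781.2028 = 6948.7469

6948.7469 $


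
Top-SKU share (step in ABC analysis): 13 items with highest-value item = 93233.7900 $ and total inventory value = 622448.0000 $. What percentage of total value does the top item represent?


Top item = 93233.7900
Total = 622448.0000
Percentage = 93233.7900 / 622448.0000 * 100 = 14.9786

14.9786%


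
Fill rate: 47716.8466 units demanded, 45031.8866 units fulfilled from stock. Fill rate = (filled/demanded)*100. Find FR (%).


FR = 45031.8866 / 47716.8466 * 100 = 94.3731

94.3731%


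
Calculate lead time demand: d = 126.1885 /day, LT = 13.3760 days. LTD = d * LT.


LTD = 126.1885 * 13.3760 = 1687.8974

1687.8974 units


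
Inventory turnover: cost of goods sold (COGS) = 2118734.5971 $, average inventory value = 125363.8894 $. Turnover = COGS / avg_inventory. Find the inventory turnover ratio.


Turnover = 2118734.5971 / 125363.8894 = 16.9007

16.9007


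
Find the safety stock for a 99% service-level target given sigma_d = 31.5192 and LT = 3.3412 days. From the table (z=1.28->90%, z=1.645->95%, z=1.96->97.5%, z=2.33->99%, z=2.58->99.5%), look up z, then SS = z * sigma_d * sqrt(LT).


From the table, SL = 99% corresponds to z = 2.33
sqrt(LT) = sqrt(3.3412) = 1.8279
SS = 2.33 * 31.5192 * 1.8279 = 134.2401

134.2401 units


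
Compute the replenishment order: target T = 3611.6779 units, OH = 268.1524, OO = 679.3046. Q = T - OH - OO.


Inventory position = OH + OO = 268.1524 + 679.3046 = 947.4570
Q = 3611.6779 - 947.4570 = 2664.2209

2664.2209 units


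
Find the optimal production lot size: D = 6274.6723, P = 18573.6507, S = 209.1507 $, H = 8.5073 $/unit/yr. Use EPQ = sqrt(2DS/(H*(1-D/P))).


1 - D/P = 1 - 0.3378 = 0.6622
H*(1-D/P) = 5.6333
2DS = 2624704.2076
EPQ = sqrt(465925.9019) = 682.5877

682.5877 units


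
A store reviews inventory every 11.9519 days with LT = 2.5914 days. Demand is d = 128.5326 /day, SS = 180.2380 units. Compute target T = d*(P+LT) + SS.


P + LT = 14.5433
d*(P+LT) = 128.5326 * 14.5433 = 1869.2882
T = 1869.2882 + 180.2380 = 2049.5262

2049.5262 units


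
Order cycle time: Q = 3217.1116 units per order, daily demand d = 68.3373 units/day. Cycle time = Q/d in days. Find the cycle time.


Cycle = 3217.1116 / 68.3373 = 47.0769

47.0769 days


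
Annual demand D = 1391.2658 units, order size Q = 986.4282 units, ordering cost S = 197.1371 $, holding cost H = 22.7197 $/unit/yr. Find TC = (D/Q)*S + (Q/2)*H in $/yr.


Ordering cost = D*S/Q = 278.0437
Holding cost = Q*H/2 = 11205.6764
TC = 278.0437 + 11205.6764 = 11483.7200

11483.7200 $/yr


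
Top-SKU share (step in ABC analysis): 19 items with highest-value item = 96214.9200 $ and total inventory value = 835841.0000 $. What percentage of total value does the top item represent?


Top item = 96214.9200
Total = 835841.0000
Percentage = 96214.9200 / 835841.0000 * 100 = 11.5112

11.5112%


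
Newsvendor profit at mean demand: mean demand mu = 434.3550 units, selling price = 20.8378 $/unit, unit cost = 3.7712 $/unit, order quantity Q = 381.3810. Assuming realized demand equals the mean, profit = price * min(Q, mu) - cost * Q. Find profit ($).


Sales at mu = min(381.3810, 434.3550) = 381.3810
Revenue = 20.8378 * 381.3810 = 7947.1410
Total cost = 3.7712 * 381.3810 = 1438.2640
Profit = 7947.1410 - 1438.2640 = 6508.8770

6508.8770 $


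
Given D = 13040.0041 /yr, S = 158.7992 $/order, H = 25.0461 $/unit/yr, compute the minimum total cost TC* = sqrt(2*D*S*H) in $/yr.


2*D*S*H = 103728033.3864
TC* = sqrt(103728033.3864) = 10184.6960

10184.6960 $/yr


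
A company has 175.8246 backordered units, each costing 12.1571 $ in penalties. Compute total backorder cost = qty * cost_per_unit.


Total = 175.8246 * 12.1571 = 2137.5172

2137.5172 $


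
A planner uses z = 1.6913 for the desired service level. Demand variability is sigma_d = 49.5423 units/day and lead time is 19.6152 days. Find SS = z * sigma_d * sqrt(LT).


sqrt(LT) = sqrt(19.6152) = 4.4289
SS = 1.6913 * 49.5423 * 4.4289 = 371.1019

371.1019 units


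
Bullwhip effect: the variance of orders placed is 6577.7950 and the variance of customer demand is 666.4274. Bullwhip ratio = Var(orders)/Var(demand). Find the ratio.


BW = 6577.7950 / 666.4274 = 9.8702

9.8702


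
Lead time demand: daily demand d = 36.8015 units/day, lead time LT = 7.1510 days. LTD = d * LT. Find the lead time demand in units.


LTD = 36.8015 * 7.1510 = 263.1675

263.1675 units


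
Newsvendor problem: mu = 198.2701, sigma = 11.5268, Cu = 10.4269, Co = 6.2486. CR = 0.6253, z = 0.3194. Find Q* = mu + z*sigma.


CR = Cu/(Cu+Co) = 10.4269/(10.4269+6.2486) = 0.6253
z = 0.3194
Q* = 198.2701 + 0.3194 * 11.5268 = 201.9518

201.9518 units


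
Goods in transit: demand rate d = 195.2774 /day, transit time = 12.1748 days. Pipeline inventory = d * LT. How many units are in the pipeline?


Pipeline = 195.2774 * 12.1748 = 2377.4633

2377.4633 units


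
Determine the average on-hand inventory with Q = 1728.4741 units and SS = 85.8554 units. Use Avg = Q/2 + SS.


Q/2 = 864.2370
Avg = 864.2370 + 85.8554 = 950.0924

950.0924 units


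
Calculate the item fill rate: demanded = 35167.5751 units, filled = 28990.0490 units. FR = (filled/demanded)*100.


FR = 28990.0490 / 35167.5751 * 100 = 82.4340

82.4340%


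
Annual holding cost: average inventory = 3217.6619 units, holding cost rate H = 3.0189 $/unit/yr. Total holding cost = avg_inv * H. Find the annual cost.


Cost = 3217.6619 * 3.0189 = 9713.7995

9713.7995 $/yr


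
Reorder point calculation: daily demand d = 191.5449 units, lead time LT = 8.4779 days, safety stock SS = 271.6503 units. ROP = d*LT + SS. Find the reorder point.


d*LT = 191.5449 * 8.4779 = 1623.8985
ROP = 1623.8985 + 271.6503 = 1895.5488

1895.5488 units


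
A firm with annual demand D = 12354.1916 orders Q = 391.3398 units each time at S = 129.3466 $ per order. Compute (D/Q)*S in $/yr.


Number of orders = D/Q = 31.5690
Cost = 31.5690 * 129.3466 = 4083.3380

4083.3380 $/yr


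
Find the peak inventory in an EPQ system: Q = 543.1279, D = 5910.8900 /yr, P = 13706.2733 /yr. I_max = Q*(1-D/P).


D/P = 0.4313
1 - D/P = 0.5687
I_max = 543.1279 * 0.5687 = 308.9016

308.9016 units


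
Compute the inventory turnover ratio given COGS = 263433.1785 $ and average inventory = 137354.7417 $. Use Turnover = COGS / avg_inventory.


Turnover = 263433.1785 / 137354.7417 = 1.9179

1.9179


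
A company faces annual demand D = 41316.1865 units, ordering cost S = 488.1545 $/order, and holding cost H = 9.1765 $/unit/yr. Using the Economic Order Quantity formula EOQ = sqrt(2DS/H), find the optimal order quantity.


2*D*S = 2 * 41316.1865 * 488.1545 = 40337364.7256
2*D*S/H = 4395724.3748
EOQ = sqrt(4395724.3748) = 2096.5983

2096.5983 units


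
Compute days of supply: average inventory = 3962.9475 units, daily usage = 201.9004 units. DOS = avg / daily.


DOS = 3962.9475 / 201.9004 = 19.6282

19.6282 days


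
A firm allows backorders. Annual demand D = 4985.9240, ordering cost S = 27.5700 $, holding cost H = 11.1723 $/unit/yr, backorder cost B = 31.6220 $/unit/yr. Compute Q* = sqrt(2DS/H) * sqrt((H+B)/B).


sqrt(2DS/H) = 156.8682
sqrt((H+B)/B) = 1.1633
Q* = 156.8682 * 1.1633 = 182.4875

182.4875 units


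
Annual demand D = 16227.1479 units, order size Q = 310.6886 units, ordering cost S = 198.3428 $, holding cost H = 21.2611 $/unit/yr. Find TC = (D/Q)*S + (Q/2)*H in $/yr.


Ordering cost = D*S/Q = 10359.3693
Holding cost = Q*H/2 = 3302.7907
TC = 10359.3693 + 3302.7907 = 13662.1600

13662.1600 $/yr


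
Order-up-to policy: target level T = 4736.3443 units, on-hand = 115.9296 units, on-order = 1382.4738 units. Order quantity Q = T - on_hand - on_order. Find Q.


Inventory position = OH + OO = 115.9296 + 1382.4738 = 1498.4034
Q = 4736.3443 - 1498.4034 = 3237.9409

3237.9409 units


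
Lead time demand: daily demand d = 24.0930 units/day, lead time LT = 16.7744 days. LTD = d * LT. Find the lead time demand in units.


LTD = 24.0930 * 16.7744 = 404.1456

404.1456 units


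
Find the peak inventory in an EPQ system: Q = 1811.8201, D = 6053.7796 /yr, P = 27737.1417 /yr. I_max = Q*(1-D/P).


D/P = 0.2183
1 - D/P = 0.7817
I_max = 1811.8201 * 0.7817 = 1416.3807

1416.3807 units


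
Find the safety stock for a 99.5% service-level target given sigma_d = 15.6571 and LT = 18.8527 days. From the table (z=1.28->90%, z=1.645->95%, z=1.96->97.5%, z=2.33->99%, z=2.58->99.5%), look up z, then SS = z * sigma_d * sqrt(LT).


From the table, SL = 99.5% corresponds to z = 2.58
sqrt(LT) = sqrt(18.8527) = 4.3420
SS = 2.58 * 15.6571 * 4.3420 = 175.3952

175.3952 units


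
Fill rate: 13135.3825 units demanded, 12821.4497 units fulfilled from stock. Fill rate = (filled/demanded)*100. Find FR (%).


FR = 12821.4497 / 13135.3825 * 100 = 97.6100

97.6100%


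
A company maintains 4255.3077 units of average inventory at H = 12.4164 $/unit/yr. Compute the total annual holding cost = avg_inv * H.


Cost = 4255.3077 * 12.4164 = 52835.6025

52835.6025 $/yr


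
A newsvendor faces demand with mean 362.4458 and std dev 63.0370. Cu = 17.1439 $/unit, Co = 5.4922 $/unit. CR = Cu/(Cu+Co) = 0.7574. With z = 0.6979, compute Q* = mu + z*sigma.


CR = Cu/(Cu+Co) = 17.1439/(17.1439+5.4922) = 0.7574
z = 0.6979
Q* = 362.4458 + 0.6979 * 63.0370 = 406.4393

406.4393 units


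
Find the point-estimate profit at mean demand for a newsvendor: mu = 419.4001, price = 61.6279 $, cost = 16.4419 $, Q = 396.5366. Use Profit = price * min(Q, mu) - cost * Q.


Sales at mu = min(396.5366, 419.4001) = 396.5366
Revenue = 61.6279 * 396.5366 = 24437.7179
Total cost = 16.4419 * 396.5366 = 6519.8151
Profit = 24437.7179 - 6519.8151 = 17917.9028

17917.9028 $


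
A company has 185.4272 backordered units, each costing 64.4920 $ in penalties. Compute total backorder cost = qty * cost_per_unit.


Total = 185.4272 * 64.4920 = 11958.5710

11958.5710 $


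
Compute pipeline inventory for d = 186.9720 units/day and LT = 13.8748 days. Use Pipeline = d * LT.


Pipeline = 186.9720 * 13.8748 = 2594.1991

2594.1991 units


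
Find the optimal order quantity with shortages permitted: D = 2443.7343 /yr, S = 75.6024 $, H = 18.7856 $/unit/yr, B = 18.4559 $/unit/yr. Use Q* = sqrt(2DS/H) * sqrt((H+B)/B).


sqrt(2DS/H) = 140.2482
sqrt((H+B)/B) = 1.4205
Q* = 140.2482 * 1.4205 = 199.2247

199.2247 units


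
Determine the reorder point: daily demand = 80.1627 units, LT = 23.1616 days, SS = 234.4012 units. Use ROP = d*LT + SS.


d*LT = 80.1627 * 23.1616 = 1856.6964
ROP = 1856.6964 + 234.4012 = 2091.0976

2091.0976 units


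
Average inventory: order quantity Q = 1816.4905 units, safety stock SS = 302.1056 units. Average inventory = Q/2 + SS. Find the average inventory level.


Q/2 = 908.2453
Avg = 908.2453 + 302.1056 = 1210.3509

1210.3509 units


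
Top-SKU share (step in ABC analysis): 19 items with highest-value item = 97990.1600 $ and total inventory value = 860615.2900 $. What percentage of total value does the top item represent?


Top item = 97990.1600
Total = 860615.2900
Percentage = 97990.1600 / 860615.2900 * 100 = 11.3861

11.3861%


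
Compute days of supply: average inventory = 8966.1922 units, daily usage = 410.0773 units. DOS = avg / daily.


DOS = 8966.1922 / 410.0773 = 21.8646

21.8646 days


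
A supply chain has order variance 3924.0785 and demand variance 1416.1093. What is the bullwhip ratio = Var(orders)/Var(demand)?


BW = 3924.0785 / 1416.1093 = 2.7710

2.7710


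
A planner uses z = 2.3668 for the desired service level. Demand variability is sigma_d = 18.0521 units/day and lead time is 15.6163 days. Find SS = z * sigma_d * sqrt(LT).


sqrt(LT) = sqrt(15.6163) = 3.9517
SS = 2.3668 * 18.0521 * 3.9517 = 168.8412

168.8412 units


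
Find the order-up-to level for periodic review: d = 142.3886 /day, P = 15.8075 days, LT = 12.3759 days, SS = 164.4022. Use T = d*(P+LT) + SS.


P + LT = 28.1834
d*(P+LT) = 142.3886 * 28.1834 = 4012.9949
T = 4012.9949 + 164.4022 = 4177.3971

4177.3971 units


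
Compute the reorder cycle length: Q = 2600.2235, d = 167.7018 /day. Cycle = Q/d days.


Cycle = 2600.2235 / 167.7018 = 15.5050

15.5050 days


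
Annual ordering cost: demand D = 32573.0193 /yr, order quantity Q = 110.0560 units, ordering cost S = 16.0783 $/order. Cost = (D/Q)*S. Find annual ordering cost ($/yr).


Number of orders = D/Q = 295.9677
Cost = 295.9677 * 16.0783 = 4758.6572

4758.6572 $/yr


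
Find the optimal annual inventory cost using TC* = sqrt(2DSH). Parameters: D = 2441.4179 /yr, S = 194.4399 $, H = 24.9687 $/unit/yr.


2*D*S*H = 23705735.8300
TC* = sqrt(23705735.8300) = 4868.8536

4868.8536 $/yr


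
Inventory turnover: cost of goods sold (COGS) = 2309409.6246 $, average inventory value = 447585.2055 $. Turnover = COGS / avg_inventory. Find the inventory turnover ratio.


Turnover = 2309409.6246 / 447585.2055 = 5.1597

5.1597


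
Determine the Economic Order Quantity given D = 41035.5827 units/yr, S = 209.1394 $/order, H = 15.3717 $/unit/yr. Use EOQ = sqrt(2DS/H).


2*D*S = 2 * 41035.5827 * 209.1394 = 17164314.2891
2*D*S/H = 1116617.8295
EOQ = sqrt(1116617.8295) = 1056.7014

1056.7014 units


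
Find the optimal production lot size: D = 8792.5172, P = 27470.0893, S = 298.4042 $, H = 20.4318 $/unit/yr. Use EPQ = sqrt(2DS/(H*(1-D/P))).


1 - D/P = 1 - 0.3201 = 0.6799
H*(1-D/P) = 13.8921
2DS = 5247448.1221
EPQ = sqrt(377729.7355) = 614.5972

614.5972 units


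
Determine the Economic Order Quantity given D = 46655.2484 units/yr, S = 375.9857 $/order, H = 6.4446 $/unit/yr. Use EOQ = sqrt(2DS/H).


2*D*S = 2 * 46655.2484 * 375.9857 = 35083412.4567
2*D*S/H = 5443846.3918
EOQ = sqrt(5443846.3918) = 2333.2052

2333.2052 units


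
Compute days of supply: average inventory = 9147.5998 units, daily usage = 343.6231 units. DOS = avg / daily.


DOS = 9147.5998 / 343.6231 = 26.6210

26.6210 days


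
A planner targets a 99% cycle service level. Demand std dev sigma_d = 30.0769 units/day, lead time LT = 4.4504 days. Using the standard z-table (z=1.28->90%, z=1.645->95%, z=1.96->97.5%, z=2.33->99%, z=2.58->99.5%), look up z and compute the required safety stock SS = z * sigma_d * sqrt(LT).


From the table, SL = 99% corresponds to z = 2.33
sqrt(LT) = sqrt(4.4504) = 2.1096
SS = 2.33 * 30.0769 * 2.1096 = 147.8388

147.8388 units


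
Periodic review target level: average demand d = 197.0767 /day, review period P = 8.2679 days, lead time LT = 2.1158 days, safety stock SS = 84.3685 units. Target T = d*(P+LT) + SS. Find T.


P + LT = 10.3837
d*(P+LT) = 197.0767 * 10.3837 = 2046.3853
T = 2046.3853 + 84.3685 = 2130.7538

2130.7538 units


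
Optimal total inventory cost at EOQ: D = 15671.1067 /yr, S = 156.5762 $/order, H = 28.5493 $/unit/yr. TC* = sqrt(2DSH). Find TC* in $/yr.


2*D*S*H = 140104110.2246
TC* = sqrt(140104110.2246) = 11836.5582

11836.5582 $/yr


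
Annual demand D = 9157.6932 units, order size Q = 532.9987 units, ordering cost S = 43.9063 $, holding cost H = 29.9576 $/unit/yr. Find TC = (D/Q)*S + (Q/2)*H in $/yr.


Ordering cost = D*S/Q = 754.3741
Holding cost = Q*H/2 = 7983.6809
TC = 754.3741 + 7983.6809 = 8738.0550

8738.0550 $/yr


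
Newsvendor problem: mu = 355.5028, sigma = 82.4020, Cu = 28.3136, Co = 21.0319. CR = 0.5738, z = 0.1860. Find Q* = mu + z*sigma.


CR = Cu/(Cu+Co) = 28.3136/(28.3136+21.0319) = 0.5738
z = 0.1860
Q* = 355.5028 + 0.1860 * 82.4020 = 370.8296

370.8296 units


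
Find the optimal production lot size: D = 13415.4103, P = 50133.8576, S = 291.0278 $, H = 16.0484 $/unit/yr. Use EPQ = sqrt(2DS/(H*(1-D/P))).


1 - D/P = 1 - 0.2676 = 0.7324
H*(1-D/P) = 11.7540
2DS = 7808514.6914
EPQ = sqrt(664329.4516) = 815.0641

815.0641 units


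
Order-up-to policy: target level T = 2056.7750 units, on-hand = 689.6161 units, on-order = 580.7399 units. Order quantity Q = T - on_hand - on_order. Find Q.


Inventory position = OH + OO = 689.6161 + 580.7399 = 1270.3560
Q = 2056.7750 - 1270.3560 = 786.4190

786.4190 units


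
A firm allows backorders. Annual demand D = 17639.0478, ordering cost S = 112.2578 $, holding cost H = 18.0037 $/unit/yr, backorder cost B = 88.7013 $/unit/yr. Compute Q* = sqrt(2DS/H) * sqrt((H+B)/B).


sqrt(2DS/H) = 469.0077
sqrt((H+B)/B) = 1.0968
Q* = 469.0077 * 1.0968 = 514.4076

514.4076 units


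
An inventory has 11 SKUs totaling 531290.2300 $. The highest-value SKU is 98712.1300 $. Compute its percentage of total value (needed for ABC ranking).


Top item = 98712.1300
Total = 531290.2300
Percentage = 98712.1300 / 531290.2300 * 100 = 18.5797

18.5797%


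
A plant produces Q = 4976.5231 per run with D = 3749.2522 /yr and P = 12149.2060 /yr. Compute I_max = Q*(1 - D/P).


D/P = 0.3086
1 - D/P = 0.6914
I_max = 4976.5231 * 0.6914 = 3440.7651

3440.7651 units


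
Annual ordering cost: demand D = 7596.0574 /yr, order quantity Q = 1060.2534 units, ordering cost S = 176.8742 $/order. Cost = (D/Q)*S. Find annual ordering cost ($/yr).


Number of orders = D/Q = 7.1644
Cost = 7.1644 * 176.8742 = 1267.1938

1267.1938 $/yr


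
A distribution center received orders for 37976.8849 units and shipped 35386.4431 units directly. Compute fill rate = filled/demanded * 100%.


FR = 35386.4431 / 37976.8849 * 100 = 93.1789

93.1789%


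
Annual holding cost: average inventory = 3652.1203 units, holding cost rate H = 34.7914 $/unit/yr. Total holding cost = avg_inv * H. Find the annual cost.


Cost = 3652.1203 * 34.7914 = 127062.3782

127062.3782 $/yr


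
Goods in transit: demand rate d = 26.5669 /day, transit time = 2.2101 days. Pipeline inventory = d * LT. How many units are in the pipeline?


Pipeline = 26.5669 * 2.2101 = 58.7155

58.7155 units


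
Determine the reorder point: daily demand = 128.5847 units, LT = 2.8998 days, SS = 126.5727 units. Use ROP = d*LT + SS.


d*LT = 128.5847 * 2.8998 = 372.8699
ROP = 372.8699 + 126.5727 = 499.4426

499.4426 units


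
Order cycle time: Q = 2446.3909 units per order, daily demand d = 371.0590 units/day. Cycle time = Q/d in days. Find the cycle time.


Cycle = 2446.3909 / 371.0590 = 6.5930

6.5930 days


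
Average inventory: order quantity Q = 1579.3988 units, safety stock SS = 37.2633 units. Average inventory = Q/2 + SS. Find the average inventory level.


Q/2 = 789.6994
Avg = 789.6994 + 37.2633 = 826.9627

826.9627 units


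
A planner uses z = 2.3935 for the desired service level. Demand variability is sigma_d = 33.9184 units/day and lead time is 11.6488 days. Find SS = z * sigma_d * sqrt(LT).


sqrt(LT) = sqrt(11.6488) = 3.4130
SS = 2.3935 * 33.9184 * 3.4130 = 277.0827

277.0827 units


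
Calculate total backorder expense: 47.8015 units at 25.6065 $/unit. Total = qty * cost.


Total = 47.8015 * 25.6065 = 1224.0291

1224.0291 $


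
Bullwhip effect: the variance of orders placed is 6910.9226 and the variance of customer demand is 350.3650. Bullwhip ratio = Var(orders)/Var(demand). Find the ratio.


BW = 6910.9226 / 350.3650 = 19.7249

19.7249


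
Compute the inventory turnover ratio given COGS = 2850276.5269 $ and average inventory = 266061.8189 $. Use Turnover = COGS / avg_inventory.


Turnover = 2850276.5269 / 266061.8189 = 10.7128

10.7128


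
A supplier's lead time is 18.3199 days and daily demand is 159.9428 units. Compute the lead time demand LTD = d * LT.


LTD = 159.9428 * 18.3199 = 2930.1361

2930.1361 units


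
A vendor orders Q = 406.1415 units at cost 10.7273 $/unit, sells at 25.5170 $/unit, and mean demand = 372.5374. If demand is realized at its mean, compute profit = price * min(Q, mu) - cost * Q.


Sales at mu = min(406.1415, 372.5374) = 372.5374
Revenue = 25.5170 * 372.5374 = 9506.0368
Total cost = 10.7273 * 406.1415 = 4356.8017
Profit = 9506.0368 - 4356.8017 = 5149.2351

5149.2351 $


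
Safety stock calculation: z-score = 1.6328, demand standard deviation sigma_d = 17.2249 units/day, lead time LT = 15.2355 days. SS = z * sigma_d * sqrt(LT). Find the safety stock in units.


sqrt(LT) = sqrt(15.2355) = 3.9033
SS = 1.6328 * 17.2249 * 3.9033 = 109.7787

109.7787 units


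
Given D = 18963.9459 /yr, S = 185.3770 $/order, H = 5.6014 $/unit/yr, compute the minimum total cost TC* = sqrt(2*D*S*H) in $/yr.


2*D*S*H = 39383212.6123
TC* = sqrt(39383212.6123) = 6275.6046

6275.6046 $/yr


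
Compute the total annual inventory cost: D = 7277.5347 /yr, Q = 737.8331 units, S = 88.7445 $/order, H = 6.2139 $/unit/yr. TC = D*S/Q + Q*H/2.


Ordering cost = D*S/Q = 875.3215
Holding cost = Q*H/2 = 2292.4106
TC = 875.3215 + 2292.4106 = 3167.7321

3167.7321 $/yr


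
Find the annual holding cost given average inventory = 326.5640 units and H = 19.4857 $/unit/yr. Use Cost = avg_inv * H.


Cost = 326.5640 * 19.4857 = 6363.3281

6363.3281 $/yr


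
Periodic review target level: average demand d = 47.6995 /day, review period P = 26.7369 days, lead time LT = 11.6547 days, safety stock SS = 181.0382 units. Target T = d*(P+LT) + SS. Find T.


P + LT = 38.3916
d*(P+LT) = 47.6995 * 38.3916 = 1831.2601
T = 1831.2601 + 181.0382 = 2012.2983

2012.2983 units


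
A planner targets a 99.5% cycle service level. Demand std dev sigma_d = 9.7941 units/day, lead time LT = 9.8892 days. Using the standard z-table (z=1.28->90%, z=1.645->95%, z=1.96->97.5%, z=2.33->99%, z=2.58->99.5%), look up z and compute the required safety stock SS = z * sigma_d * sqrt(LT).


From the table, SL = 99.5% corresponds to z = 2.58
sqrt(LT) = sqrt(9.8892) = 3.1447
SS = 2.58 * 9.7941 * 3.1447 = 79.4630

79.4630 units


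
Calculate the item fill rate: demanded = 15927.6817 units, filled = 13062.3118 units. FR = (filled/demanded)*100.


FR = 13062.3118 / 15927.6817 * 100 = 82.0101

82.0101%


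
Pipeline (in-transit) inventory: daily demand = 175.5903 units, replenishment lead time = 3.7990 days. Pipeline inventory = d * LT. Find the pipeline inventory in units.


Pipeline = 175.5903 * 3.7990 = 667.0675

667.0675 units


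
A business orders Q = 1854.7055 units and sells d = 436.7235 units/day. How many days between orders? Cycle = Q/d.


Cycle = 1854.7055 / 436.7235 = 4.2469

4.2469 days


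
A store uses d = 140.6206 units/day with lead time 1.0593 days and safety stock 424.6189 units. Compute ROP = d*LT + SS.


d*LT = 140.6206 * 1.0593 = 148.9594
ROP = 148.9594 + 424.6189 = 573.5783

573.5783 units


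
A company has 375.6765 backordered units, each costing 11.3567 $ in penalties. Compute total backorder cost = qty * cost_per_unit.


Total = 375.6765 * 11.3567 = 4266.4453

4266.4453 $


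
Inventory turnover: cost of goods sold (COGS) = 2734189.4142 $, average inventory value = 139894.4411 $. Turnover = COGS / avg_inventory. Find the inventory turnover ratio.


Turnover = 2734189.4142 / 139894.4411 = 19.5447

19.5447


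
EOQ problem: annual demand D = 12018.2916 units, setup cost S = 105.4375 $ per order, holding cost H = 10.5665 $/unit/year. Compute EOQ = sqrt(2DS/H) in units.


2*D*S = 2 * 12018.2916 * 105.4375 = 2534357.2412
2*D*S/H = 239848.3170
EOQ = sqrt(239848.3170) = 489.7431

489.7431 units


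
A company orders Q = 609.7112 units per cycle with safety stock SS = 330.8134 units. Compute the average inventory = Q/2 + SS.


Q/2 = 304.8556
Avg = 304.8556 + 330.8134 = 635.6690

635.6690 units


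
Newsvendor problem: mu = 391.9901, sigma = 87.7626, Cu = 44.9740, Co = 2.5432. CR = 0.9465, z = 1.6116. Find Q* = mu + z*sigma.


CR = Cu/(Cu+Co) = 44.9740/(44.9740+2.5432) = 0.9465
z = 1.6116
Q* = 391.9901 + 1.6116 * 87.7626 = 533.4283

533.4283 units


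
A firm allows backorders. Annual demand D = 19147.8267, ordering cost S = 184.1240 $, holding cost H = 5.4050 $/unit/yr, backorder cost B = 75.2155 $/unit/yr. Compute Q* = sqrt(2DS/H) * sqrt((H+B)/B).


sqrt(2DS/H) = 1142.1735
sqrt((H+B)/B) = 1.0353
Q* = 1142.1735 * 1.0353 = 1182.5000

1182.5000 units


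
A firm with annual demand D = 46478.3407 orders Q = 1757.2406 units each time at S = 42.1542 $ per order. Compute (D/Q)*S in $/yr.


Number of orders = D/Q = 26.4496
Cost = 26.4496 * 42.1542 = 1114.9624

1114.9624 $/yr


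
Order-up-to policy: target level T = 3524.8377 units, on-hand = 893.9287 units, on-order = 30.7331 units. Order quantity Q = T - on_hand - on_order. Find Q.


Inventory position = OH + OO = 893.9287 + 30.7331 = 924.6618
Q = 3524.8377 - 924.6618 = 2600.1759

2600.1759 units


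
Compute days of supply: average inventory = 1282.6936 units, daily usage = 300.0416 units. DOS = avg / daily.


DOS = 1282.6936 / 300.0416 = 4.2751

4.2751 days


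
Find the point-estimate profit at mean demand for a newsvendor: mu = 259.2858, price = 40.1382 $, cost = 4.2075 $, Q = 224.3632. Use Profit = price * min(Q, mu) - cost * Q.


Sales at mu = min(224.3632, 259.2858) = 224.3632
Revenue = 40.1382 * 224.3632 = 9005.5350
Total cost = 4.2075 * 224.3632 = 944.0082
Profit = 9005.5350 - 944.0082 = 8061.5268

8061.5268 $


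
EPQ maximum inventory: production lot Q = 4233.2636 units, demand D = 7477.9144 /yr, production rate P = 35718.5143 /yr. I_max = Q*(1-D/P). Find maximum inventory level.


D/P = 0.2094
1 - D/P = 0.7906
I_max = 4233.2636 * 0.7906 = 3347.0010

3347.0010 units


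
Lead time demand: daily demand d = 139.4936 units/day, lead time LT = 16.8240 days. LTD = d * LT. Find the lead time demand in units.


LTD = 139.4936 * 16.8240 = 2346.8403

2346.8403 units


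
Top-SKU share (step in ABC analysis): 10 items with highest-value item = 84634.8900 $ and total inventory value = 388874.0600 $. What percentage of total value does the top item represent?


Top item = 84634.8900
Total = 388874.0600
Percentage = 84634.8900 / 388874.0600 * 100 = 21.7641

21.7641%


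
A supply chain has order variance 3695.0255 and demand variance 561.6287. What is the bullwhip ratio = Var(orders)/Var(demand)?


BW = 3695.0255 / 561.6287 = 6.5791

6.5791


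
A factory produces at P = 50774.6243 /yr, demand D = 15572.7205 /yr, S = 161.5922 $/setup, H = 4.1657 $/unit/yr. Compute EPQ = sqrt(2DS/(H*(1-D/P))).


1 - D/P = 1 - 0.3067 = 0.6933
H*(1-D/P) = 2.8881
2DS = 5032860.3312
EPQ = sqrt(1742639.1027) = 1320.0906

1320.0906 units


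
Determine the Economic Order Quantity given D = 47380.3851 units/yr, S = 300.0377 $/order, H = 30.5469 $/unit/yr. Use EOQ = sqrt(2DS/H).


2*D*S = 2 * 47380.3851 * 300.0377 = 28431803.5410
2*D*S/H = 930759.0473
EOQ = sqrt(930759.0473) = 964.7585

964.7585 units


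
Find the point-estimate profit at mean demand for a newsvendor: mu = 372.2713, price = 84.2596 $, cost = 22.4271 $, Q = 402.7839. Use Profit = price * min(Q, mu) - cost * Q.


Sales at mu = min(402.7839, 372.2713) = 372.2713
Revenue = 84.2596 * 372.2713 = 31367.4308
Total cost = 22.4271 * 402.7839 = 9033.2748
Profit = 31367.4308 - 9033.2748 = 22334.1560

22334.1560 $


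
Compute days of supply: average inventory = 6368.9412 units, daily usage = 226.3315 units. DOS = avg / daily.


DOS = 6368.9412 / 226.3315 = 28.1399

28.1399 days


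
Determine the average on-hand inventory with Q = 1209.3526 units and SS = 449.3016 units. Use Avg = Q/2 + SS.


Q/2 = 604.6763
Avg = 604.6763 + 449.3016 = 1053.9779

1053.9779 units


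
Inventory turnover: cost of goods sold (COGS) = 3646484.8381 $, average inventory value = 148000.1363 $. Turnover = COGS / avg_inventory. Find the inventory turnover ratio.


Turnover = 3646484.8381 / 148000.1363 = 24.6384

24.6384


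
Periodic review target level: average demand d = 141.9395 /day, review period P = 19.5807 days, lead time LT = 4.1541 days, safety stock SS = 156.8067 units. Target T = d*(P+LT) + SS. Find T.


P + LT = 23.7348
d*(P+LT) = 141.9395 * 23.7348 = 3368.9056
T = 3368.9056 + 156.8067 = 3525.7123

3525.7123 units


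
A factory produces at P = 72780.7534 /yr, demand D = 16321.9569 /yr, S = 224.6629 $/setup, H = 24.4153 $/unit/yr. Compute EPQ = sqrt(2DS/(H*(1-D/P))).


1 - D/P = 1 - 0.2243 = 0.7757
H*(1-D/P) = 18.9399
2DS = 7333876.3417
EPQ = sqrt(387218.8123) = 622.2691

622.2691 units


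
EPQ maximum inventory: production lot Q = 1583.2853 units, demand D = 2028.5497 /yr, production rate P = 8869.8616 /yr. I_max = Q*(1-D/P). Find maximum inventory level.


D/P = 0.2287
1 - D/P = 0.7713
I_max = 1583.2853 * 0.7713 = 1221.1857

1221.1857 units


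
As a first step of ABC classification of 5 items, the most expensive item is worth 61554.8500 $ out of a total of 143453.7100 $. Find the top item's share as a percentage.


Top item = 61554.8500
Total = 143453.7100
Percentage = 61554.8500 / 143453.7100 * 100 = 42.9092

42.9092%


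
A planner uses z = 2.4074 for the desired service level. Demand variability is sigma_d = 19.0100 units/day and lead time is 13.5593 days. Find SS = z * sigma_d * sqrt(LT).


sqrt(LT) = sqrt(13.5593) = 3.6823
SS = 2.4074 * 19.0100 * 3.6823 = 168.5191

168.5191 units


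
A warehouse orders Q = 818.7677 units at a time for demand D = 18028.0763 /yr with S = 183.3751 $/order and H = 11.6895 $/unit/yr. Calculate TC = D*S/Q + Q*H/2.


Ordering cost = D*S/Q = 4037.6535
Holding cost = Q*H/2 = 4785.4925
TC = 4037.6535 + 4785.4925 = 8823.1460

8823.1460 $/yr


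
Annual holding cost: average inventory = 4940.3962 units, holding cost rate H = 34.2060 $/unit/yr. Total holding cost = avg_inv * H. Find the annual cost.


Cost = 4940.3962 * 34.2060 = 168991.1924

168991.1924 $/yr


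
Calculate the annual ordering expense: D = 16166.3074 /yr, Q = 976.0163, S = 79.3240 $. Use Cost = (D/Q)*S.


Number of orders = D/Q = 16.5636
Cost = 16.5636 * 79.3240 = 1313.8881

1313.8881 $/yr


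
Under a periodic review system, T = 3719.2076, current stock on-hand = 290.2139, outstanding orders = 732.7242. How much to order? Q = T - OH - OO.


Inventory position = OH + OO = 290.2139 + 732.7242 = 1022.9381
Q = 3719.2076 - 1022.9381 = 2696.2695

2696.2695 units


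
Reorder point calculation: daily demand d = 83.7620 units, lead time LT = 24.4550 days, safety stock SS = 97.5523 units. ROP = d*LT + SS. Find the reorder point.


d*LT = 83.7620 * 24.4550 = 2048.3997
ROP = 2048.3997 + 97.5523 = 2145.9520

2145.9520 units


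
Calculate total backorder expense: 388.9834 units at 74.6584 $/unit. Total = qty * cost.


Total = 388.9834 * 74.6584 = 29040.8783

29040.8783 $


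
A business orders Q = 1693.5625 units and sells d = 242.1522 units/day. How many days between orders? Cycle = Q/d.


Cycle = 1693.5625 / 242.1522 = 6.9938

6.9938 days


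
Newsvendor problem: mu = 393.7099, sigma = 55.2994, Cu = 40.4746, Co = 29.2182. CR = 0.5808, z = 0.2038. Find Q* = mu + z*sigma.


CR = Cu/(Cu+Co) = 40.4746/(40.4746+29.2182) = 0.5808
z = 0.2038
Q* = 393.7099 + 0.2038 * 55.2994 = 404.9799

404.9799 units


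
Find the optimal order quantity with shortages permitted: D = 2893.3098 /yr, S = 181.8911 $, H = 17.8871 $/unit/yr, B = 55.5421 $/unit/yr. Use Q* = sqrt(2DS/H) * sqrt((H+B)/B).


sqrt(2DS/H) = 242.5762
sqrt((H+B)/B) = 1.1498
Q* = 242.5762 * 1.1498 = 278.9147

278.9147 units


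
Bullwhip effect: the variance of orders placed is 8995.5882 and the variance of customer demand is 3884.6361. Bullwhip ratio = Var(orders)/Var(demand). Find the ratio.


BW = 8995.5882 / 3884.6361 = 2.3157

2.3157


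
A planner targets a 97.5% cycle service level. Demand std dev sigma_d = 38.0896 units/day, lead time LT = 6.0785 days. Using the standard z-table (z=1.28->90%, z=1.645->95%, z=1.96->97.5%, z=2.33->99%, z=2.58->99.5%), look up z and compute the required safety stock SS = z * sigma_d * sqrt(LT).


From the table, SL = 97.5% corresponds to z = 1.96
sqrt(LT) = sqrt(6.0785) = 2.4655
SS = 1.96 * 38.0896 * 2.4655 = 184.0605

184.0605 units


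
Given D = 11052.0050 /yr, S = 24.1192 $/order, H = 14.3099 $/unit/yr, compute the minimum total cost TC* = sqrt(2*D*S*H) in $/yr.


2*D*S*H = 7629051.8406
TC* = sqrt(7629051.8406) = 2762.0738

2762.0738 $/yr


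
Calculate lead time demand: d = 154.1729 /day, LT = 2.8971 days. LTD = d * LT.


LTD = 154.1729 * 2.8971 = 446.6543

446.6543 units


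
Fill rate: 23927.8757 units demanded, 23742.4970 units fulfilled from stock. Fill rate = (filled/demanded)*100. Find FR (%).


FR = 23742.4970 / 23927.8757 * 100 = 99.2253

99.2253%


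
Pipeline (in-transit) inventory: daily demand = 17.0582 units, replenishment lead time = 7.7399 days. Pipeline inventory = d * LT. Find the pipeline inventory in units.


Pipeline = 17.0582 * 7.7399 = 132.0288

132.0288 units


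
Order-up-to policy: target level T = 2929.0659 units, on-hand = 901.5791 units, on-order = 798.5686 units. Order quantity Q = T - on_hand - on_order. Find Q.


Inventory position = OH + OO = 901.5791 + 798.5686 = 1700.1477
Q = 2929.0659 - 1700.1477 = 1228.9182

1228.9182 units


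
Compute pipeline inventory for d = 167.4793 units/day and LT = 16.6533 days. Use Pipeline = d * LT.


Pipeline = 167.4793 * 16.6533 = 2789.0830

2789.0830 units


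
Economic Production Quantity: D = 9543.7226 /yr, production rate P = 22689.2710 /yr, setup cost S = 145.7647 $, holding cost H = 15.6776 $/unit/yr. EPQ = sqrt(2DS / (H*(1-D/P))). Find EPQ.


1 - D/P = 1 - 0.4206 = 0.5794
H*(1-D/P) = 9.0832
2DS = 2782275.7233
EPQ = sqrt(306310.8783) = 553.4536

553.4536 units


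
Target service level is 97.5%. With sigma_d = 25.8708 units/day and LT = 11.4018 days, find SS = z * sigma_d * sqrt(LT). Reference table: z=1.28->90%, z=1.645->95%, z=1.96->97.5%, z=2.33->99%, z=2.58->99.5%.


From the table, SL = 97.5% corresponds to z = 1.96
sqrt(LT) = sqrt(11.4018) = 3.3767
SS = 1.96 * 25.8708 * 3.3767 = 171.2193

171.2193 units


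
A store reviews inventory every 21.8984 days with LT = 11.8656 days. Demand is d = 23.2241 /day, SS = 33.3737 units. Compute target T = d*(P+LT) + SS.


P + LT = 33.7640
d*(P+LT) = 23.2241 * 33.7640 = 784.1385
T = 784.1385 + 33.3737 = 817.5122

817.5122 units


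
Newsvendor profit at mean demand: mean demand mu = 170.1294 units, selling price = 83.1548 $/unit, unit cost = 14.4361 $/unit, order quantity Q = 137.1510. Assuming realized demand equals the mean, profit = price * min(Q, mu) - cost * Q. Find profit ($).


Sales at mu = min(137.1510, 170.1294) = 137.1510
Revenue = 83.1548 * 137.1510 = 11404.7640
Total cost = 14.4361 * 137.1510 = 1979.9256
Profit = 11404.7640 - 1979.9256 = 9424.8384

9424.8384 $


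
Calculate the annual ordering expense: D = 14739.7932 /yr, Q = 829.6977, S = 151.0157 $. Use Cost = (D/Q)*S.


Number of orders = D/Q = 17.7653
Cost = 17.7653 * 151.0157 = 2682.8328

2682.8328 $/yr


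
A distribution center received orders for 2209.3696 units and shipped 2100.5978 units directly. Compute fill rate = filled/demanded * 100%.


FR = 2100.5978 / 2209.3696 * 100 = 95.0768

95.0768%


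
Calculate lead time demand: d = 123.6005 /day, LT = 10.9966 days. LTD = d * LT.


LTD = 123.6005 * 10.9966 = 1359.1853

1359.1853 units


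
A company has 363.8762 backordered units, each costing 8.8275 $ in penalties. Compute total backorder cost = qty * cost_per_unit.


Total = 363.8762 * 8.8275 = 3212.1172

3212.1172 $


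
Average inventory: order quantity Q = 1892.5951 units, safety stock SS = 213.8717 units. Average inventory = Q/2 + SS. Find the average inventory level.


Q/2 = 946.2976
Avg = 946.2976 + 213.8717 = 1160.1692

1160.1692 units


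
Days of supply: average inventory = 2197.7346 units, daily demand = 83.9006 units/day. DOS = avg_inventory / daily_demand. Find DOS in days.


DOS = 2197.7346 / 83.9006 = 26.1945

26.1945 days


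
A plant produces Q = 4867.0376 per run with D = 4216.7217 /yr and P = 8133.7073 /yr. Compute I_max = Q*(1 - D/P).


D/P = 0.5184
1 - D/P = 0.4816
I_max = 4867.0376 * 0.4816 = 2343.8409

2343.8409 units


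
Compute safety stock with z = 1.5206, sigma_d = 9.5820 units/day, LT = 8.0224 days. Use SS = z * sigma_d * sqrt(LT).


sqrt(LT) = sqrt(8.0224) = 2.8324
SS = 1.5206 * 9.5820 * 2.8324 = 41.2689

41.2689 units


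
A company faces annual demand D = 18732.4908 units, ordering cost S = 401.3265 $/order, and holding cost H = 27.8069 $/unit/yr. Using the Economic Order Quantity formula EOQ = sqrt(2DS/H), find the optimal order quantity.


2*D*S = 2 * 18732.4908 * 401.3265 = 15035689.9381
2*D*S/H = 540717.9491
EOQ = sqrt(540717.9491) = 735.3353

735.3353 units


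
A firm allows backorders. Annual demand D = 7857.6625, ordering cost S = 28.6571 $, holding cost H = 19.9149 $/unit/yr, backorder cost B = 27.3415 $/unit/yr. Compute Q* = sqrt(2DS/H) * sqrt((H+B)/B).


sqrt(2DS/H) = 150.3795
sqrt((H+B)/B) = 1.3147
Q* = 150.3795 * 1.3147 = 197.7006

197.7006 units


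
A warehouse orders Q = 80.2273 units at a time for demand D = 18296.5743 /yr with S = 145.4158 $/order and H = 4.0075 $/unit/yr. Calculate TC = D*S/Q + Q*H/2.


Ordering cost = D*S/Q = 33163.4118
Holding cost = Q*H/2 = 160.7555
TC = 33163.4118 + 160.7555 = 33324.1673

33324.1673 $/yr


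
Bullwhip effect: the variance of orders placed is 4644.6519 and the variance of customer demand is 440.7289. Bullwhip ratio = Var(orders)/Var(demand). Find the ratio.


BW = 4644.6519 / 440.7289 = 10.5386

10.5386


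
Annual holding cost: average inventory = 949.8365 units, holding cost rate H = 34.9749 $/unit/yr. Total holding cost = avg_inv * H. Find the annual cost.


Cost = 949.8365 * 34.9749 = 33220.4366

33220.4366 $/yr


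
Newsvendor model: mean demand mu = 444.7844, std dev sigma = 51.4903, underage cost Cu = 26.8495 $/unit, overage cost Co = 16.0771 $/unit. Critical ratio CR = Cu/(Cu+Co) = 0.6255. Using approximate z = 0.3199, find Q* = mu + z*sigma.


CR = Cu/(Cu+Co) = 26.8495/(26.8495+16.0771) = 0.6255
z = 0.3199
Q* = 444.7844 + 0.3199 * 51.4903 = 461.2561

461.2561 units


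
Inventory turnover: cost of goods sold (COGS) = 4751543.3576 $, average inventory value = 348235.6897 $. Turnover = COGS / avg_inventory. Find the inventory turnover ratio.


Turnover = 4751543.3576 / 348235.6897 = 13.6446

13.6446


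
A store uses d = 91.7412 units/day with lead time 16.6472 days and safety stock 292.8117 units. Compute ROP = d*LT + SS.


d*LT = 91.7412 * 16.6472 = 1527.2341
ROP = 1527.2341 + 292.8117 = 1820.0458

1820.0458 units


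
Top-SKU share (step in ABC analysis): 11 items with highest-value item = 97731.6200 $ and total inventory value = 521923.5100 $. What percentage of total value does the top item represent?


Top item = 97731.6200
Total = 521923.5100
Percentage = 97731.6200 / 521923.5100 * 100 = 18.7253

18.7253%


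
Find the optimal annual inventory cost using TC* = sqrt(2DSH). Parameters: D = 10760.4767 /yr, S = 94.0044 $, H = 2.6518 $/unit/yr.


2*D*S*H = 5364761.9420
TC* = sqrt(5364761.9420) = 2316.1956

2316.1956 $/yr


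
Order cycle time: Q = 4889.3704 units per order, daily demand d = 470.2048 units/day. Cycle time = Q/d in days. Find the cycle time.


Cycle = 4889.3704 / 470.2048 = 10.3984

10.3984 days


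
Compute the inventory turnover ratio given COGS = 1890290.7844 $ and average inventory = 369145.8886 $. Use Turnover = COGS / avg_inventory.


Turnover = 1890290.7844 / 369145.8886 = 5.1207

5.1207
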